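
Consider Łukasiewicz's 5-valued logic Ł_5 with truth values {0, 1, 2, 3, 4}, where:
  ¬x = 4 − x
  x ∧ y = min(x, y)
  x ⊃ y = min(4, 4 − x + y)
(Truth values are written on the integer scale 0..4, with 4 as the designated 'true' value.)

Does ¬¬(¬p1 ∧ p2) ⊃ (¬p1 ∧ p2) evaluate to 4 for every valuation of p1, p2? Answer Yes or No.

Yes

At p1 = 3, p2 = 4, for instance:
¬p1 = ¬3 = 1
¬p1 ∧ p2 = 1 ∧ 4 = 1
¬(¬p1 ∧ p2) = ¬1 = 3
¬¬(¬p1 ∧ p2) = ¬3 = 1
¬¬(¬p1 ∧ p2) ⊃ (¬p1 ∧ p2) = 1 ⊃ 1 = 4
and checking the remaining 24 assignments likewise gives ≥ 4 in every case.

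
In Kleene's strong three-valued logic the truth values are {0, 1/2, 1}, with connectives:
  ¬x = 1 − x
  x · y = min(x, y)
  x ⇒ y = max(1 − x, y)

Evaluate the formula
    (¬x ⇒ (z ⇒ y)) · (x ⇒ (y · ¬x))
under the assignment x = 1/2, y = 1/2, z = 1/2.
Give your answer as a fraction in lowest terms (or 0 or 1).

1/2

¬x = ¬1/2 = 1/2
z ⇒ y = 1/2 ⇒ 1/2 = 1/2
¬x ⇒ (z ⇒ y) = 1/2 ⇒ 1/2 = 1/2
¬x = ¬1/2 = 1/2
y · ¬x = 1/2 · 1/2 = 1/2
x ⇒ (y · ¬x) = 1/2 ⇒ 1/2 = 1/2
(¬x ⇒ (z ⇒ y)) · (x ⇒ (y · ¬x)) = 1/2 · 1/2 = 1/2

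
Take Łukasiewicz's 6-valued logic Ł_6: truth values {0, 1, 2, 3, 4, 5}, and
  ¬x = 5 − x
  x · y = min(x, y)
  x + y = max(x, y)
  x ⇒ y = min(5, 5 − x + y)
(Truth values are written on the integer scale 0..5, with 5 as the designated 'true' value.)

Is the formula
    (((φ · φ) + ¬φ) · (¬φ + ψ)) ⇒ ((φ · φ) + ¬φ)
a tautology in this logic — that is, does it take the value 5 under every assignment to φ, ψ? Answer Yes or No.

At φ = 1, ψ = 0, for instance:
φ · φ = 1 · 1 = 1
¬φ = ¬1 = 4
(φ · φ) + ¬φ = 1 + 4 = 4
¬φ = ¬1 = 4
¬φ + ψ = 4 + 0 = 4
((φ · φ) + ¬φ) · (¬φ + ψ) = 4 · 4 = 4
(((φ · φ) + ¬φ) · (¬φ + ψ)) ⇒ ((φ · φ) + ¬φ) = 4 ⇒ 4 = 5
and checking the remaining 35 assignments likewise gives ≥ 5 in every case.

Yes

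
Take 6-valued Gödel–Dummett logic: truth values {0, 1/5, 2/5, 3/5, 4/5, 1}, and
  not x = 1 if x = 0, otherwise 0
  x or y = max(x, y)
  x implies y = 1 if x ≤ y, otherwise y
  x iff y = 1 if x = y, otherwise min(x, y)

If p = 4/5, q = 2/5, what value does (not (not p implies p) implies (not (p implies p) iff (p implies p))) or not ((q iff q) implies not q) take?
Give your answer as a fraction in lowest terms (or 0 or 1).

not p = not 4/5 = 0
not p implies p = 0 implies 4/5 = 1
not (not p implies p) = not 1 = 0
p implies p = 4/5 implies 4/5 = 1
not (p implies p) = not 1 = 0
p implies p = 4/5 implies 4/5 = 1
not (p implies p) iff (p implies p) = 0 iff 1 = 0
not (not p implies p) implies (not (p implies p) iff (p implies p)) = 0 implies 0 = 1
q iff q = 2/5 iff 2/5 = 1
not q = not 2/5 = 0
(q iff q) implies not q = 1 implies 0 = 0
not ((q iff q) implies not q) = not 0 = 1
(not (not p implies p) implies (not (p implies p) iff (p implies p))) or not ((q iff q) implies not q) = 1 or 1 = 1

1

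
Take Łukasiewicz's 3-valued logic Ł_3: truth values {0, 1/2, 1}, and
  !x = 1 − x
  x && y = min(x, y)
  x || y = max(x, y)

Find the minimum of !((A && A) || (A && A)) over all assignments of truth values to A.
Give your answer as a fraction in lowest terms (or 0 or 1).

Take A = 1:
A && A = 1 && 1 = 1
A && A = 1 && 1 = 1
(A && A) || (A && A) = 1 || 1 = 1
!((A && A) || (A && A)) = !1 = 0
No assignment yields a value below 0, so this is the minimum.

0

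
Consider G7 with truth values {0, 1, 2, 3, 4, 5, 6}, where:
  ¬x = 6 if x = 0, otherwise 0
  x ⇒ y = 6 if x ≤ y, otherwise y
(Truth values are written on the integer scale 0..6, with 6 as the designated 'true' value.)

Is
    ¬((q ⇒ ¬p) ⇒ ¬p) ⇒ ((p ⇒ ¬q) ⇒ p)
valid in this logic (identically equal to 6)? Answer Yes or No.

No

Counterexample: take p = 1, q = 0.
¬p = ¬1 = 0
q ⇒ ¬p = 0 ⇒ 0 = 6
¬p = ¬1 = 0
(q ⇒ ¬p) ⇒ ¬p = 6 ⇒ 0 = 0
¬((q ⇒ ¬p) ⇒ ¬p) = ¬0 = 6
¬q = ¬0 = 6
p ⇒ ¬q = 1 ⇒ 6 = 6
(p ⇒ ¬q) ⇒ p = 6 ⇒ 1 = 1
¬((q ⇒ ¬p) ⇒ ¬p) ⇒ ((p ⇒ ¬q) ⇒ p) = 6 ⇒ 1 = 1
This gives 1 ≠ 6.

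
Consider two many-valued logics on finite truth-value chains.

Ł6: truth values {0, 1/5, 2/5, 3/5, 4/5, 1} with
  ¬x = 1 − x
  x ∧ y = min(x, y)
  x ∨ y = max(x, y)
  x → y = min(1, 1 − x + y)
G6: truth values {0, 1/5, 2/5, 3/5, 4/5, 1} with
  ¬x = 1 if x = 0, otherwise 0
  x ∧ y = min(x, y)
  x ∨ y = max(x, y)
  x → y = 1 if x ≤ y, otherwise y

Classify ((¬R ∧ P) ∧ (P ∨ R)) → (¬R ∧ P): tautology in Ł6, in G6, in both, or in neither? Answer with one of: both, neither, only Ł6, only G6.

both

In Ł6: every assignment gives 1 — tautology.
In G6: every assignment gives 1 — tautology.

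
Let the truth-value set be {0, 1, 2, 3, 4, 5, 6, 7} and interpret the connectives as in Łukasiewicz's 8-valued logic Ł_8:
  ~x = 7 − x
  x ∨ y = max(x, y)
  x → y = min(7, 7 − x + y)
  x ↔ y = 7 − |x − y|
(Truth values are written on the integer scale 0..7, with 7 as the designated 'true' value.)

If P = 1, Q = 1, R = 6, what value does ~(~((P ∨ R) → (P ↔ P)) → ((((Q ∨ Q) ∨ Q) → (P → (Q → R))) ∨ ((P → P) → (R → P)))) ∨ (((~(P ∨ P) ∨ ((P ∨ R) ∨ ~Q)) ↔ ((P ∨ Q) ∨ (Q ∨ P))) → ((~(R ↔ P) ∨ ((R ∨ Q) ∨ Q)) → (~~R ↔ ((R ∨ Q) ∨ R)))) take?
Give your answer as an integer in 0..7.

7

P ∨ R = 1 ∨ 6 = 6
P ↔ P = 1 ↔ 1 = 7
(P ∨ R) → (P ↔ P) = 6 → 7 = 7
~((P ∨ R) → (P ↔ P)) = ~7 = 0
Q ∨ Q = 1 ∨ 1 = 1
(Q ∨ Q) ∨ Q = 1 ∨ 1 = 1
Q → R = 1 → 6 = 7
P → (Q → R) = 1 → 7 = 7
((Q ∨ Q) ∨ Q) → (P → (Q → R)) = 1 → 7 = 7
P → P = 1 → 1 = 7
R → P = 6 → 1 = 2
(P → P) → (R → P) = 7 → 2 = 2
(((Q ∨ Q) ∨ Q) → (P → (Q → R))) ∨ ((P → P) → (R → P)) = 7 ∨ 2 = 7
~((P ∨ R) → (P ↔ P)) → ((((Q ∨ Q) ∨ Q) → (P → (Q → R))) ∨ ((P → P) → (R → P))) = 0 → 7 = 7
~(~((P ∨ R) → (P ↔ P)) → ((((Q ∨ Q) ∨ Q) → (P → (Q → R))) ∨ ((P → P) → (R → P)))) = ~7 = 0
P ∨ P = 1 ∨ 1 = 1
~(P ∨ P) = ~1 = 6
P ∨ R = 1 ∨ 6 = 6
~Q = ~1 = 6
(P ∨ R) ∨ ~Q = 6 ∨ 6 = 6
~(P ∨ P) ∨ ((P ∨ R) ∨ ~Q) = 6 ∨ 6 = 6
P ∨ Q = 1 ∨ 1 = 1
Q ∨ P = 1 ∨ 1 = 1
(P ∨ Q) ∨ (Q ∨ P) = 1 ∨ 1 = 1
(~(P ∨ P) ∨ ((P ∨ R) ∨ ~Q)) ↔ ((P ∨ Q) ∨ (Q ∨ P)) = 6 ↔ 1 = 2
R ↔ P = 6 ↔ 1 = 2
~(R ↔ P) = ~2 = 5
R ∨ Q = 6 ∨ 1 = 6
(R ∨ Q) ∨ Q = 6 ∨ 1 = 6
~(R ↔ P) ∨ ((R ∨ Q) ∨ Q) = 5 ∨ 6 = 6
~R = ~6 = 1
~~R = ~1 = 6
R ∨ Q = 6 ∨ 1 = 6
(R ∨ Q) ∨ R = 6 ∨ 6 = 6
~~R ↔ ((R ∨ Q) ∨ R) = 6 ↔ 6 = 7
(~(R ↔ P) ∨ ((R ∨ Q) ∨ Q)) → (~~R ↔ ((R ∨ Q) ∨ R)) = 6 → 7 = 7
((~(P ∨ P) ∨ ((P ∨ R) ∨ ~Q)) ↔ ((P ∨ Q) ∨ (Q ∨ P))) → ((~(R ↔ P) ∨ ((R ∨ Q) ∨ Q)) → (~~R ↔ ((R ∨ Q) ∨ R))) = 2 → 7 = 7
~(~((P ∨ R) → (P ↔ P)) → ((((Q ∨ Q) ∨ Q) → (P → (Q → R))) ∨ ((P → P) → (R → P)))) ∨ (((~(P ∨ P) ∨ ((P ∨ R) ∨ ~Q)) ↔ ((P ∨ Q) ∨ (Q ∨ P))) → ((~(R ↔ P) ∨ ((R ∨ Q) ∨ Q)) → (~~R ↔ ((R ∨ Q) ∨ R)))) = 0 ∨ 7 = 7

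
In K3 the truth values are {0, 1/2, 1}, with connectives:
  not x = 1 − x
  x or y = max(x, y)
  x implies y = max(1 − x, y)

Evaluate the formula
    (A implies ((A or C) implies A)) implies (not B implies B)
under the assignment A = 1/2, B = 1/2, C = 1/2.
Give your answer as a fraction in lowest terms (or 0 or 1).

A or C = 1/2 or 1/2 = 1/2
(A or C) implies A = 1/2 implies 1/2 = 1/2
A implies ((A or C) implies A) = 1/2 implies 1/2 = 1/2
not B = not 1/2 = 1/2
not B implies B = 1/2 implies 1/2 = 1/2
(A implies ((A or C) implies A)) implies (not B implies B) = 1/2 implies 1/2 = 1/2

1/2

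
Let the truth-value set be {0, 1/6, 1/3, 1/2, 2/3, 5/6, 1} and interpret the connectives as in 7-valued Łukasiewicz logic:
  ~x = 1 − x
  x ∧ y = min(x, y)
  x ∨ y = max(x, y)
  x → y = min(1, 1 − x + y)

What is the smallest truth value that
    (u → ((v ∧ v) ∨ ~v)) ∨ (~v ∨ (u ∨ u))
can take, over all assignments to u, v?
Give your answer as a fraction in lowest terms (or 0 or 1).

5/6

Take u = 2/3, v = 1/2:
v ∧ v = 1/2 ∧ 1/2 = 1/2
~v = ~1/2 = 1/2
(v ∧ v) ∨ ~v = 1/2 ∨ 1/2 = 1/2
u → ((v ∧ v) ∨ ~v) = 2/3 → 1/2 = 5/6
~v = ~1/2 = 1/2
u ∨ u = 2/3 ∨ 2/3 = 2/3
~v ∨ (u ∨ u) = 1/2 ∨ 2/3 = 2/3
(u → ((v ∧ v) ∨ ~v)) ∨ (~v ∨ (u ∨ u)) = 5/6 ∨ 2/3 = 5/6
No assignment yields a value below 5/6, so this is the minimum.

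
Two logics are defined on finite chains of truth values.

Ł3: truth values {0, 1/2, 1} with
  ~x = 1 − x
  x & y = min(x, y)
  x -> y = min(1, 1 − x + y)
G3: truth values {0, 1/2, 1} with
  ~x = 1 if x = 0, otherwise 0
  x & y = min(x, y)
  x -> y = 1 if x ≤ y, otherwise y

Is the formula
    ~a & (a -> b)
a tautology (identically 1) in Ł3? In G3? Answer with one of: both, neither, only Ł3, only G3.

neither

In Ł3: at a = 1/2, b = 0 the value is 1/2 — not a tautology.
In G3: at a = 1/2, b = 0 the value is 0 — not a tautology.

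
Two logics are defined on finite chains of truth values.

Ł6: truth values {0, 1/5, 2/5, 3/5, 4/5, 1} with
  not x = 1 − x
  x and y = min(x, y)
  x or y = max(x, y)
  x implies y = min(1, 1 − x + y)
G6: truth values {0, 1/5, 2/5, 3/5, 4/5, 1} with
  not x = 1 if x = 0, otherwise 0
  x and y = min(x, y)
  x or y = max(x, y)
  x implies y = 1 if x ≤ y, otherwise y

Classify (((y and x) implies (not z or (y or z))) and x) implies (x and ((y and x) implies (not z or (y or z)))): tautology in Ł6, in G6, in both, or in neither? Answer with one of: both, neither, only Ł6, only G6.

In Ł6: every assignment gives 1 — tautology.
In G6: every assignment gives 1 — tautology.

both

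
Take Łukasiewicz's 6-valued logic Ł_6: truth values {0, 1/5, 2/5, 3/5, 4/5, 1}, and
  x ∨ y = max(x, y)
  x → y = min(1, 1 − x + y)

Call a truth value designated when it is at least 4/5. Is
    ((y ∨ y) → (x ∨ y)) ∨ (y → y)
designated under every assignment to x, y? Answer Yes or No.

At x = 2/5, y = 1, for instance:
y ∨ y = 1 ∨ 1 = 1
x ∨ y = 2/5 ∨ 1 = 1
(y ∨ y) → (x ∨ y) = 1 → 1 = 1
y → y = 1 → 1 = 1
((y ∨ y) → (x ∨ y)) ∨ (y → y) = 1 ∨ 1 = 1
and checking the remaining 35 assignments likewise gives ≥ 4/5 in every case.

Yes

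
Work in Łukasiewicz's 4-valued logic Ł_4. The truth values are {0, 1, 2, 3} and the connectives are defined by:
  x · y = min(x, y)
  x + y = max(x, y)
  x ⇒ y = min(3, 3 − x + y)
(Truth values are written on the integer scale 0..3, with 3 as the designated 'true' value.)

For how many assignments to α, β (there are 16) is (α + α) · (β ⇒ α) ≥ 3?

4

α = 0, β = 0 ↦ 0  <
α = 0, β = 1 ↦ 0  <
α = 0, β = 2 ↦ 0  <
α = 0, β = 3 ↦ 0  <
α = 1, β = 0 ↦ 1  <
α = 1, β = 1 ↦ 1  <
α = 1, β = 2 ↦ 1  <
α = 1, β = 3 ↦ 1  <
α = 2, β = 0 ↦ 2  <
α = 2, β = 1 ↦ 2  <
α = 2, β = 2 ↦ 2  <
α = 2, β = 3 ↦ 2  <
α = 3, β = 0 ↦ 3  ≥
α = 3, β = 1 ↦ 3  ≥
α = 3, β = 2 ↦ 3  ≥
α = 3, β = 3 ↦ 3  ≥
So 4 of the 16 assignments meet the threshold.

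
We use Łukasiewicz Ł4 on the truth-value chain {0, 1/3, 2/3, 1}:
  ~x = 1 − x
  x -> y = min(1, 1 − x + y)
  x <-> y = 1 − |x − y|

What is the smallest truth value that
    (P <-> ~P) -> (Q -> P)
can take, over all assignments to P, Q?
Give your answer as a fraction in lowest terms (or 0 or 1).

2/3

Take P = 1/3, Q = 1:
~P = ~1/3 = 2/3
P <-> ~P = 1/3 <-> 2/3 = 2/3
Q -> P = 1 -> 1/3 = 1/3
(P <-> ~P) -> (Q -> P) = 2/3 -> 1/3 = 2/3
No assignment yields a value below 2/3, so this is the minimum.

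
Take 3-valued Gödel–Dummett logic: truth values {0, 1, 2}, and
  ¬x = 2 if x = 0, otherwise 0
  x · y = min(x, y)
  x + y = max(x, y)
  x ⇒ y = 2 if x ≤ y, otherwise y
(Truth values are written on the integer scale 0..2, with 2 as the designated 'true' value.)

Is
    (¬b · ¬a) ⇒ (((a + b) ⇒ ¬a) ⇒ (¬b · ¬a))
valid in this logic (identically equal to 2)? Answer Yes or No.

a = 0, b = 0 ↦ 2
a = 0, b = 1 ↦ 2
a = 0, b = 2 ↦ 2
a = 1, b = 0 ↦ 2
a = 1, b = 1 ↦ 2
a = 1, b = 2 ↦ 2
a = 2, b = 0 ↦ 2
a = 2, b = 1 ↦ 2
a = 2, b = 2 ↦ 2
Every assignment gives a value ≥ 2.

Yes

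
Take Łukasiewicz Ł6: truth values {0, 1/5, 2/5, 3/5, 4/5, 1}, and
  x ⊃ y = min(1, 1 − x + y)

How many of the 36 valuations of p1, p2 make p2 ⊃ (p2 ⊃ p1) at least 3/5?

32

value 1: 27 assignments (counts)
value 4/5: 3 assignments (counts)
value 3/5: 2 assignments (counts)
value 2/5: 2 assignments
value 1/5: 1 assignment
value 0: 1 assignment
So 32 of the 36 assignments meet the threshold.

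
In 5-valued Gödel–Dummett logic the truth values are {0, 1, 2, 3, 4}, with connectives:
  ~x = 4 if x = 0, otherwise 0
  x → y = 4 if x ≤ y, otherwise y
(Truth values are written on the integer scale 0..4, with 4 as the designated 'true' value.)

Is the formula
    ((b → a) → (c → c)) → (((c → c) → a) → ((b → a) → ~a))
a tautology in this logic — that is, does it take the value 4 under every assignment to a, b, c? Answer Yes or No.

Counterexample: take a = 1, b = 0, c = 0.
b → a = 0 → 1 = 4
c → c = 0 → 0 = 4
(b → a) → (c → c) = 4 → 4 = 4
c → c = 0 → 0 = 4
(c → c) → a = 4 → 1 = 1
b → a = 0 → 1 = 4
~a = ~1 = 0
(b → a) → ~a = 4 → 0 = 0
((c → c) → a) → ((b → a) → ~a) = 1 → 0 = 0
((b → a) → (c → c)) → (((c → c) → a) → ((b → a) → ~a)) = 4 → 0 = 0
This gives 0 ≠ 4.

No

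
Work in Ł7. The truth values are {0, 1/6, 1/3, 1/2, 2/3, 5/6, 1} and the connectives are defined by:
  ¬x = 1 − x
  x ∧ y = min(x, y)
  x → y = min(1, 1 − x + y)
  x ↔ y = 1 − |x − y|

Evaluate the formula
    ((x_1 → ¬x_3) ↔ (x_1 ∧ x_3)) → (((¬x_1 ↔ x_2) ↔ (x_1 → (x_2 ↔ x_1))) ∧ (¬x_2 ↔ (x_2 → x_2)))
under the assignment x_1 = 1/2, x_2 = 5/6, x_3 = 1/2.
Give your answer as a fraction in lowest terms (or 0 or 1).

2/3

¬x_3 = ¬1/2 = 1/2
x_1 → ¬x_3 = 1/2 → 1/2 = 1
x_1 ∧ x_3 = 1/2 ∧ 1/2 = 1/2
(x_1 → ¬x_3) ↔ (x_1 ∧ x_3) = 1 ↔ 1/2 = 1/2
¬x_1 = ¬1/2 = 1/2
¬x_1 ↔ x_2 = 1/2 ↔ 5/6 = 2/3
x_2 ↔ x_1 = 5/6 ↔ 1/2 = 2/3
x_1 → (x_2 ↔ x_1) = 1/2 → 2/3 = 1
(¬x_1 ↔ x_2) ↔ (x_1 → (x_2 ↔ x_1)) = 2/3 ↔ 1 = 2/3
¬x_2 = ¬5/6 = 1/6
x_2 → x_2 = 5/6 → 5/6 = 1
¬x_2 ↔ (x_2 → x_2) = 1/6 ↔ 1 = 1/6
((¬x_1 ↔ x_2) ↔ (x_1 → (x_2 ↔ x_1))) ∧ (¬x_2 ↔ (x_2 → x_2)) = 2/3 ∧ 1/6 = 1/6
((x_1 → ¬x_3) ↔ (x_1 ∧ x_3)) → (((¬x_1 ↔ x_2) ↔ (x_1 → (x_2 ↔ x_1))) ∧ (¬x_2 ↔ (x_2 → x_2))) = 1/2 → 1/6 = 2/3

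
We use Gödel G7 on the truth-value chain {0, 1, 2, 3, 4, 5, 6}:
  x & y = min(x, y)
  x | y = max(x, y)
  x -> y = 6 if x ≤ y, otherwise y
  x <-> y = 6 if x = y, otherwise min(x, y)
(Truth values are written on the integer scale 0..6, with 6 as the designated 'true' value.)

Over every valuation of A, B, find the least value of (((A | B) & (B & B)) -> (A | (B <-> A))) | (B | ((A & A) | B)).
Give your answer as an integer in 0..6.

Take A = 0, B = 1:
A | B = 0 | 1 = 1
B & B = 1 & 1 = 1
(A | B) & (B & B) = 1 & 1 = 1
B <-> A = 1 <-> 0 = 0
A | (B <-> A) = 0 | 0 = 0
((A | B) & (B & B)) -> (A | (B <-> A)) = 1 -> 0 = 0
A & A = 0 & 0 = 0
(A & A) | B = 0 | 1 = 1
B | ((A & A) | B) = 1 | 1 = 1
(((A | B) & (B & B)) -> (A | (B <-> A))) | (B | ((A & A) | B)) = 0 | 1 = 1
No assignment yields a value below 1, so this is the minimum.

1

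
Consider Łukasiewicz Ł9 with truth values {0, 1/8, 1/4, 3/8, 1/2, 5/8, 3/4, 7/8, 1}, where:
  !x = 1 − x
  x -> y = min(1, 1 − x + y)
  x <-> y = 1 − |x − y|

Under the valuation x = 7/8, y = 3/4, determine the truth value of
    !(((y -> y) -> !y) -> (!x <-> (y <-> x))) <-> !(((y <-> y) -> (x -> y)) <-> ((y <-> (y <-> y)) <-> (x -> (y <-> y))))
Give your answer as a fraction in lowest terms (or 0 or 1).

7/8

y -> y = 3/4 -> 3/4 = 1
!y = !3/4 = 1/4
(y -> y) -> !y = 1 -> 1/4 = 1/4
!x = !7/8 = 1/8
y <-> x = 3/4 <-> 7/8 = 7/8
!x <-> (y <-> x) = 1/8 <-> 7/8 = 1/4
((y -> y) -> !y) -> (!x <-> (y <-> x)) = 1/4 -> 1/4 = 1
!(((y -> y) -> !y) -> (!x <-> (y <-> x))) = !1 = 0
y <-> y = 3/4 <-> 3/4 = 1
x -> y = 7/8 -> 3/4 = 7/8
(y <-> y) -> (x -> y) = 1 -> 7/8 = 7/8
y <-> y = 3/4 <-> 3/4 = 1
y <-> (y <-> y) = 3/4 <-> 1 = 3/4
y <-> y = 3/4 <-> 3/4 = 1
x -> (y <-> y) = 7/8 -> 1 = 1
(y <-> (y <-> y)) <-> (x -> (y <-> y)) = 3/4 <-> 1 = 3/4
((y <-> y) -> (x -> y)) <-> ((y <-> (y <-> y)) <-> (x -> (y <-> y))) = 7/8 <-> 3/4 = 7/8
!(((y <-> y) -> (x -> y)) <-> ((y <-> (y <-> y)) <-> (x -> (y <-> y)))) = !7/8 = 1/8
!(((y -> y) -> !y) -> (!x <-> (y <-> x))) <-> !(((y <-> y) -> (x -> y)) <-> ((y <-> (y <-> y)) <-> (x -> (y <-> y)))) = 0 <-> 1/8 = 7/8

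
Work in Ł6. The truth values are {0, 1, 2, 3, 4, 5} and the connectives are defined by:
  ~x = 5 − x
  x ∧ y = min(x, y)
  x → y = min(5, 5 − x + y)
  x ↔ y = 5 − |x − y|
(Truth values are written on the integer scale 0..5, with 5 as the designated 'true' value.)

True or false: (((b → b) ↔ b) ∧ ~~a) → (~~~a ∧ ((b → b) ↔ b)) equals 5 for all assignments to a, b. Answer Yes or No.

No

Counterexample: take a = 3, b = 3.
b → b = 3 → 3 = 5
(b → b) ↔ b = 5 ↔ 3 = 3
~a = ~3 = 2
~~a = ~2 = 3
((b → b) ↔ b) ∧ ~~a = 3 ∧ 3 = 3
~a = ~3 = 2
~~a = ~2 = 3
~~~a = ~3 = 2
b → b = 3 → 3 = 5
(b → b) ↔ b = 5 ↔ 3 = 3
~~~a ∧ ((b → b) ↔ b) = 2 ∧ 3 = 2
(((b → b) ↔ b) ∧ ~~a) → (~~~a ∧ ((b → b) ↔ b)) = 3 → 2 = 4
This gives 4 ≠ 5.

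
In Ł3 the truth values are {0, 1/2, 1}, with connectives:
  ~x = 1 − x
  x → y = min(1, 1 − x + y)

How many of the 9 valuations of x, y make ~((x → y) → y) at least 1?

x = 0, y = 0 ↦ 1  ≥
x = 0, y = 1/2 ↦ 1/2  <
x = 0, y = 1 ↦ 0  <
x = 1/2, y = 0 ↦ 1/2  <
x = 1/2, y = 1/2 ↦ 1/2  <
x = 1/2, y = 1 ↦ 0  <
x = 1, y = 0 ↦ 0  <
x = 1, y = 1/2 ↦ 0  <
x = 1, y = 1 ↦ 0  <
So 1 of the 9 assignments meets the threshold.

1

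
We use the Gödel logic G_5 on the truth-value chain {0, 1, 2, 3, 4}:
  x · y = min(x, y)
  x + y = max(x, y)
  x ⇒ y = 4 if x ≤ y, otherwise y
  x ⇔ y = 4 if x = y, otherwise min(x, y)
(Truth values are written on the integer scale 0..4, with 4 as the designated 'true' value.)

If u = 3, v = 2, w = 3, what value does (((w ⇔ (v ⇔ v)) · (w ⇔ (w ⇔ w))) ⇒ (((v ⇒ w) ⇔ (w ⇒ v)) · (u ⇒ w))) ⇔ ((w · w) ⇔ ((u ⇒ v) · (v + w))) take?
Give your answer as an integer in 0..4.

4

v ⇔ v = 2 ⇔ 2 = 4
w ⇔ (v ⇔ v) = 3 ⇔ 4 = 3
w ⇔ w = 3 ⇔ 3 = 4
w ⇔ (w ⇔ w) = 3 ⇔ 4 = 3
(w ⇔ (v ⇔ v)) · (w ⇔ (w ⇔ w)) = 3 · 3 = 3
v ⇒ w = 2 ⇒ 3 = 4
w ⇒ v = 3 ⇒ 2 = 2
(v ⇒ w) ⇔ (w ⇒ v) = 4 ⇔ 2 = 2
u ⇒ w = 3 ⇒ 3 = 4
((v ⇒ w) ⇔ (w ⇒ v)) · (u ⇒ w) = 2 · 4 = 2
((w ⇔ (v ⇔ v)) · (w ⇔ (w ⇔ w))) ⇒ (((v ⇒ w) ⇔ (w ⇒ v)) · (u ⇒ w)) = 3 ⇒ 2 = 2
w · w = 3 · 3 = 3
u ⇒ v = 3 ⇒ 2 = 2
v + w = 2 + 3 = 3
(u ⇒ v) · (v + w) = 2 · 3 = 2
(w · w) ⇔ ((u ⇒ v) · (v + w)) = 3 ⇔ 2 = 2
(((w ⇔ (v ⇔ v)) · (w ⇔ (w ⇔ w))) ⇒ (((v ⇒ w) ⇔ (w ⇒ v)) · (u ⇒ w))) ⇔ ((w · w) ⇔ ((u ⇒ v) · (v + w))) = 2 ⇔ 2 = 4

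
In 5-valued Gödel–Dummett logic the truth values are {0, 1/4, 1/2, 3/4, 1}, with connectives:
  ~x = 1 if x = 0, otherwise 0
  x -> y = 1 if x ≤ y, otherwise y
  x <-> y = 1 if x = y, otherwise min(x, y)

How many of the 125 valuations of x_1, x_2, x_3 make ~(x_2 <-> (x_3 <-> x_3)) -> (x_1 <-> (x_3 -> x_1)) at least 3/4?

119

value 1: 115 assignments (counts)
value 3/4: 4 assignments (counts)
value 1/2: 3 assignments
value 1/4: 2 assignments
value 0: 1 assignment
So 119 of the 125 assignments meet the threshold.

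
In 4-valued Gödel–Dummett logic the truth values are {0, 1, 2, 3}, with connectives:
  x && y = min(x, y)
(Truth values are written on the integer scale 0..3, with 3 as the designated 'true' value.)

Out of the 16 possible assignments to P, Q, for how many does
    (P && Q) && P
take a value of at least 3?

P = 0, Q = 0 ↦ 0  <
P = 0, Q = 1 ↦ 0  <
P = 0, Q = 2 ↦ 0  <
P = 0, Q = 3 ↦ 0  <
P = 1, Q = 0 ↦ 0  <
P = 1, Q = 1 ↦ 1  <
P = 1, Q = 2 ↦ 1  <
P = 1, Q = 3 ↦ 1  <
P = 2, Q = 0 ↦ 0  <
P = 2, Q = 1 ↦ 1  <
P = 2, Q = 2 ↦ 2  <
P = 2, Q = 3 ↦ 2  <
P = 3, Q = 0 ↦ 0  <
P = 3, Q = 1 ↦ 1  <
P = 3, Q = 2 ↦ 2  <
P = 3, Q = 3 ↦ 3  ≥
So 1 of the 16 assignments meets the threshold.

1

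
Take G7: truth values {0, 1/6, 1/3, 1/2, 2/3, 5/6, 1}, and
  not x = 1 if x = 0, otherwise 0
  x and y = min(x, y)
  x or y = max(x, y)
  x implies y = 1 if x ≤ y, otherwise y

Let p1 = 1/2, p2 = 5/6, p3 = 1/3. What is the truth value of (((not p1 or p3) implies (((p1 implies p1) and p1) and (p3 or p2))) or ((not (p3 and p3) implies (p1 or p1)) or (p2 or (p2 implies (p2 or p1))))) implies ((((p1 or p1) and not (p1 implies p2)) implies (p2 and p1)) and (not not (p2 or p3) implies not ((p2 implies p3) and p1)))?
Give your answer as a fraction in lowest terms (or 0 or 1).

0

not p1 = not 1/2 = 0
not p1 or p3 = 0 or 1/3 = 1/3
p1 implies p1 = 1/2 implies 1/2 = 1
(p1 implies p1) and p1 = 1 and 1/2 = 1/2
p3 or p2 = 1/3 or 5/6 = 5/6
((p1 implies p1) and p1) and (p3 or p2) = 1/2 and 5/6 = 1/2
(not p1 or p3) implies (((p1 implies p1) and p1) and (p3 or p2)) = 1/3 implies 1/2 = 1
p3 and p3 = 1/3 and 1/3 = 1/3
not (p3 and p3) = not 1/3 = 0
p1 or p1 = 1/2 or 1/2 = 1/2
not (p3 and p3) implies (p1 or p1) = 0 implies 1/2 = 1
p2 or p1 = 5/6 or 1/2 = 5/6
p2 implies (p2 or p1) = 5/6 implies 5/6 = 1
p2 or (p2 implies (p2 or p1)) = 5/6 or 1 = 1
(not (p3 and p3) implies (p1 or p1)) or (p2 or (p2 implies (p2 or p1))) = 1 or 1 = 1
((not p1 or p3) implies (((p1 implies p1) and p1) and (p3 or p2))) or ((not (p3 and p3) implies (p1 or p1)) or (p2 or (p2 implies (p2 or p1)))) = 1 or 1 = 1
p1 or p1 = 1/2 or 1/2 = 1/2
p1 implies p2 = 1/2 implies 5/6 = 1
not (p1 implies p2) = not 1 = 0
(p1 or p1) and not (p1 implies p2) = 1/2 and 0 = 0
p2 and p1 = 5/6 and 1/2 = 1/2
((p1 or p1) and not (p1 implies p2)) implies (p2 and p1) = 0 implies 1/2 = 1
p2 or p3 = 5/6 or 1/3 = 5/6
not (p2 or p3) = not 5/6 = 0
not not (p2 or p3) = not 0 = 1
p2 implies p3 = 5/6 implies 1/3 = 1/3
(p2 implies p3) and p1 = 1/3 and 1/2 = 1/3
not ((p2 implies p3) and p1) = not 1/3 = 0
not not (p2 or p3) implies not ((p2 implies p3) and p1) = 1 implies 0 = 0
(((p1 or p1) and not (p1 implies p2)) implies (p2 and p1)) and (not not (p2 or p3) implies not ((p2 implies p3) and p1)) = 1 and 0 = 0
(((not p1 or p3) implies (((p1 implies p1) and p1) and (p3 or p2))) or ((not (p3 and p3) implies (p1 or p1)) or (p2 or (p2 implies (p2 or p1))))) implies ((((p1 or p1) and not (p1 implies p2)) implies (p2 and p1)) and (not not (p2 or p3) implies not ((p2 implies p3) and p1))) = 1 implies 0 = 0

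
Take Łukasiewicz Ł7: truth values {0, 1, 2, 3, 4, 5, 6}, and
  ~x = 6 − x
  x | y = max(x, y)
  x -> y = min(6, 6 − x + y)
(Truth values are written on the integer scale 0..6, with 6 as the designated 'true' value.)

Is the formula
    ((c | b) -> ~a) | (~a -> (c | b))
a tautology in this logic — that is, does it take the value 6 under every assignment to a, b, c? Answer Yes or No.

At a = 2, b = 1, c = 1, for instance:
c | b = 1 | 1 = 1
~a = ~2 = 4
(c | b) -> ~a = 1 -> 4 = 6
~a -> (c | b) = 4 -> 1 = 3
((c | b) -> ~a) | (~a -> (c | b)) = 6 | 3 = 6
and checking the remaining 342 assignments likewise gives ≥ 6 in every case.

Yes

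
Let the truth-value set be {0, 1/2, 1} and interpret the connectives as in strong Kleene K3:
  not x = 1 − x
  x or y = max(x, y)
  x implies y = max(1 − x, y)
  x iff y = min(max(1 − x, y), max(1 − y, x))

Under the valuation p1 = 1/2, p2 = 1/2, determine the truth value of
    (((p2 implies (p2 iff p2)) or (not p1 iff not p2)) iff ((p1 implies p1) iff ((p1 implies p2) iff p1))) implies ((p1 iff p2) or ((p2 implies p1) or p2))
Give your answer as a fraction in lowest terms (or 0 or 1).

p2 iff p2 = 1/2 iff 1/2 = 1/2
p2 implies (p2 iff p2) = 1/2 implies 1/2 = 1/2
not p1 = not 1/2 = 1/2
not p2 = not 1/2 = 1/2
not p1 iff not p2 = 1/2 iff 1/2 = 1/2
(p2 implies (p2 iff p2)) or (not p1 iff not p2) = 1/2 or 1/2 = 1/2
p1 implies p1 = 1/2 implies 1/2 = 1/2
p1 implies p2 = 1/2 implies 1/2 = 1/2
(p1 implies p2) iff p1 = 1/2 iff 1/2 = 1/2
(p1 implies p1) iff ((p1 implies p2) iff p1) = 1/2 iff 1/2 = 1/2
((p2 implies (p2 iff p2)) or (not p1 iff not p2)) iff ((p1 implies p1) iff ((p1 implies p2) iff p1)) = 1/2 iff 1/2 = 1/2
p1 iff p2 = 1/2 iff 1/2 = 1/2
p2 implies p1 = 1/2 implies 1/2 = 1/2
(p2 implies p1) or p2 = 1/2 or 1/2 = 1/2
(p1 iff p2) or ((p2 implies p1) or p2) = 1/2 or 1/2 = 1/2
(((p2 implies (p2 iff p2)) or (not p1 iff not p2)) iff ((p1 implies p1) iff ((p1 implies p2) iff p1))) implies ((p1 iff p2) or ((p2 implies p1) or p2)) = 1/2 implies 1/2 = 1/2

1/2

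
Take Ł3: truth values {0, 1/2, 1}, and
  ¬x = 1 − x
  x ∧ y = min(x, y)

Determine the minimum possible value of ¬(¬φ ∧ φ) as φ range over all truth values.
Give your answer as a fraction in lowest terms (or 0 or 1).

1/2

Take φ = 1/2:
¬φ = ¬1/2 = 1/2
¬φ ∧ φ = 1/2 ∧ 1/2 = 1/2
¬(¬φ ∧ φ) = ¬1/2 = 1/2
No assignment yields a value below 1/2, so this is the minimum.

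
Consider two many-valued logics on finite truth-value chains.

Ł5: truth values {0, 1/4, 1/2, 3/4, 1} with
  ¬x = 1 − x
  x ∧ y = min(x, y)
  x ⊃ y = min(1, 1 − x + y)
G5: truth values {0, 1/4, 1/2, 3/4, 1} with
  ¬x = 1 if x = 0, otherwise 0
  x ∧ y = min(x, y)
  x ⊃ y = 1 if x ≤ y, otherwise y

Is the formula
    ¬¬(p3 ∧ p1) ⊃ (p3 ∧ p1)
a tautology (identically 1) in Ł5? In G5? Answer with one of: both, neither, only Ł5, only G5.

only Ł5

In Ł5: every assignment gives 1 — tautology.
In G5: at p1 = 1/4, p3 = 1/4 the value is 1/4 — not a tautology.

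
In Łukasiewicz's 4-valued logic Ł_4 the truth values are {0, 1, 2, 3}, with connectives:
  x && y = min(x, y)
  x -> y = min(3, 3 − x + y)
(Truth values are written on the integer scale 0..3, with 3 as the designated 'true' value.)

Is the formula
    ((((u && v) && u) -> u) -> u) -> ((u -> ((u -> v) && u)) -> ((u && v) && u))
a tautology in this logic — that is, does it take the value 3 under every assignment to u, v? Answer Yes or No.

No

Counterexample: take u = 1, v = 0.
u && v = 1 && 0 = 0
(u && v) && u = 0 && 1 = 0
((u && v) && u) -> u = 0 -> 1 = 3
(((u && v) && u) -> u) -> u = 3 -> 1 = 1
u -> v = 1 -> 0 = 2
(u -> v) && u = 2 && 1 = 1
u -> ((u -> v) && u) = 1 -> 1 = 3
u && v = 1 && 0 = 0
(u && v) && u = 0 && 1 = 0
(u -> ((u -> v) && u)) -> ((u && v) && u) = 3 -> 0 = 0
((((u && v) && u) -> u) -> u) -> ((u -> ((u -> v) && u)) -> ((u && v) && u)) = 1 -> 0 = 2
This gives 2 ≠ 3.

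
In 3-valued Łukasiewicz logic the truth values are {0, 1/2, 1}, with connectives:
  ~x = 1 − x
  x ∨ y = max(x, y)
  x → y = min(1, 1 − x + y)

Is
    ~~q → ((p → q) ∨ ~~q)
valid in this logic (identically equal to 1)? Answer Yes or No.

p = 0, q = 0 ↦ 1
p = 0, q = 1/2 ↦ 1
p = 0, q = 1 ↦ 1
p = 1/2, q = 0 ↦ 1
p = 1/2, q = 1/2 ↦ 1
p = 1/2, q = 1 ↦ 1
p = 1, q = 0 ↦ 1
p = 1, q = 1/2 ↦ 1
p = 1, q = 1 ↦ 1
Every assignment gives a value ≥ 1.

Yes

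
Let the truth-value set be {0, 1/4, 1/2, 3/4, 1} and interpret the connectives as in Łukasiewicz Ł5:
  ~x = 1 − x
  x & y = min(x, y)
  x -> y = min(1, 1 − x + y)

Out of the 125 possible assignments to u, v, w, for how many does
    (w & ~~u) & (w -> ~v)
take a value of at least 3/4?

10

value 1: 1 assignment (counts)
value 3/4: 9 assignments (counts)
value 1/2: 26 assignments
value 1/4: 40 assignments
value 0: 49 assignments
So 10 of the 125 assignments meet the threshold.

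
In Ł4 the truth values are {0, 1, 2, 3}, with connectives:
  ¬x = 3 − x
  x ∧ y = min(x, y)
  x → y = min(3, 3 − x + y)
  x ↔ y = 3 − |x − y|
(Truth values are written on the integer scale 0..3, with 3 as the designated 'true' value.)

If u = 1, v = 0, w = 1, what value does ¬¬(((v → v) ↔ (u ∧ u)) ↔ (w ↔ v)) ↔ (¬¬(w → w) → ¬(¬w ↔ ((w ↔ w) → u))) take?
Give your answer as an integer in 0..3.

v → v = 0 → 0 = 3
u ∧ u = 1 ∧ 1 = 1
(v → v) ↔ (u ∧ u) = 3 ↔ 1 = 1
w ↔ v = 1 ↔ 0 = 2
((v → v) ↔ (u ∧ u)) ↔ (w ↔ v) = 1 ↔ 2 = 2
¬(((v → v) ↔ (u ∧ u)) ↔ (w ↔ v)) = ¬2 = 1
¬¬(((v → v) ↔ (u ∧ u)) ↔ (w ↔ v)) = ¬1 = 2
w → w = 1 → 1 = 3
¬(w → w) = ¬3 = 0
¬¬(w → w) = ¬0 = 3
¬w = ¬1 = 2
w ↔ w = 1 ↔ 1 = 3
(w ↔ w) → u = 3 → 1 = 1
¬w ↔ ((w ↔ w) → u) = 2 ↔ 1 = 2
¬(¬w ↔ ((w ↔ w) → u)) = ¬2 = 1
¬¬(w → w) → ¬(¬w ↔ ((w ↔ w) → u)) = 3 → 1 = 1
¬¬(((v → v) ↔ (u ∧ u)) ↔ (w ↔ v)) ↔ (¬¬(w → w) → ¬(¬w ↔ ((w ↔ w) → u))) = 2 ↔ 1 = 2

2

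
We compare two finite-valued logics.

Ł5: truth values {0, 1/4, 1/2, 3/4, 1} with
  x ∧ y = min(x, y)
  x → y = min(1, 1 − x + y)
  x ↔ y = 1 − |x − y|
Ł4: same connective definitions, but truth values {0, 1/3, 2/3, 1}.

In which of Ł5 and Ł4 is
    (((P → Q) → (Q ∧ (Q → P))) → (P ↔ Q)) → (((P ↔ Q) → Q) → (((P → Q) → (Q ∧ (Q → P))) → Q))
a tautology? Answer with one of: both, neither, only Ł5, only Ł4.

both

In Ł5: every assignment gives 1 — tautology.
In Ł4: every assignment gives 1 — tautology.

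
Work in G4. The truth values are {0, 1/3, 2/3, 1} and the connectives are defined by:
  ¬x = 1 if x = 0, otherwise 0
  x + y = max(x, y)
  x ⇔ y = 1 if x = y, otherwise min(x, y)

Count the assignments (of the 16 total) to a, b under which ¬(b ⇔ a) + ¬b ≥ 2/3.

7

a = 0, b = 0 ↦ 1  ≥
a = 0, b = 1/3 ↦ 1  ≥
a = 0, b = 2/3 ↦ 1  ≥
a = 0, b = 1 ↦ 1  ≥
a = 1/3, b = 0 ↦ 1  ≥
a = 1/3, b = 1/3 ↦ 0  <
a = 1/3, b = 2/3 ↦ 0  <
a = 1/3, b = 1 ↦ 0  <
a = 2/3, b = 0 ↦ 1  ≥
a = 2/3, b = 1/3 ↦ 0  <
a = 2/3, b = 2/3 ↦ 0  <
a = 2/3, b = 1 ↦ 0  <
a = 1, b = 0 ↦ 1  ≥
a = 1, b = 1/3 ↦ 0  <
a = 1, b = 2/3 ↦ 0  <
a = 1, b = 1 ↦ 0  <
So 7 of the 16 assignments meet the threshold.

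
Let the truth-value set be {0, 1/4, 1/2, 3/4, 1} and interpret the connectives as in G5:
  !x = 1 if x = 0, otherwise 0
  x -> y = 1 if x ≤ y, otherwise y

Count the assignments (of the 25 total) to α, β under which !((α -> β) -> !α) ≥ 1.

16

value 1: 16 assignments (counts)
value 0: 9 assignments
So 16 of the 25 assignments meet the threshold.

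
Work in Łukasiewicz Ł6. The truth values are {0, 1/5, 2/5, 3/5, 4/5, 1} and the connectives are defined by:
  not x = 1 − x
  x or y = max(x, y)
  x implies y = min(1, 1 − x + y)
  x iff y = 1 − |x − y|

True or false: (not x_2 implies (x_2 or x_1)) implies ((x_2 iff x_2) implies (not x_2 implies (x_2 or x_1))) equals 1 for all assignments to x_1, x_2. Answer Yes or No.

Yes

At x_1 = 3/5, x_2 = 0, for instance:
not x_2 = not 0 = 1
x_2 or x_1 = 0 or 3/5 = 3/5
not x_2 implies (x_2 or x_1) = 1 implies 3/5 = 3/5
x_2 iff x_2 = 0 iff 0 = 1
(x_2 iff x_2) implies (not x_2 implies (x_2 or x_1)) = 1 implies 3/5 = 3/5
(not x_2 implies (x_2 or x_1)) implies ((x_2 iff x_2) implies (not x_2 implies (x_2 or x_1))) = 3/5 implies 3/5 = 1
and checking the remaining 35 assignments likewise gives ≥ 1 in every case.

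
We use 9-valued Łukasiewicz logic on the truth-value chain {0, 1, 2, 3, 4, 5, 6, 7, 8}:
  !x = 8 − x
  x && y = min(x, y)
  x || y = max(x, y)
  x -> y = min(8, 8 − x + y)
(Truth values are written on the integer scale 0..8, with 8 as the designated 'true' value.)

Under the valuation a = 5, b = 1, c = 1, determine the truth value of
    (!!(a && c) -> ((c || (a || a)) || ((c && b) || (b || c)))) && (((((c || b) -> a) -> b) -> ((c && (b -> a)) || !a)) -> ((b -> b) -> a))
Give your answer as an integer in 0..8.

a && c = 5 && 1 = 1
!(a && c) = !1 = 7
!!(a && c) = !7 = 1
a || a = 5 || 5 = 5
c || (a || a) = 1 || 5 = 5
c && b = 1 && 1 = 1
b || c = 1 || 1 = 1
(c && b) || (b || c) = 1 || 1 = 1
(c || (a || a)) || ((c && b) || (b || c)) = 5 || 1 = 5
!!(a && c) -> ((c || (a || a)) || ((c && b) || (b || c))) = 1 -> 5 = 8
c || b = 1 || 1 = 1
(c || b) -> a = 1 -> 5 = 8
((c || b) -> a) -> b = 8 -> 1 = 1
b -> a = 1 -> 5 = 8
c && (b -> a) = 1 && 8 = 1
!a = !5 = 3
(c && (b -> a)) || !a = 1 || 3 = 3
(((c || b) -> a) -> b) -> ((c && (b -> a)) || !a) = 1 -> 3 = 8
b -> b = 1 -> 1 = 8
(b -> b) -> a = 8 -> 5 = 5
((((c || b) -> a) -> b) -> ((c && (b -> a)) || !a)) -> ((b -> b) -> a) = 8 -> 5 = 5
(!!(a && c) -> ((c || (a || a)) || ((c && b) || (b || c)))) && (((((c || b) -> a) -> b) -> ((c && (b -> a)) || !a)) -> ((b -> b) -> a)) = 8 && 5 = 5

5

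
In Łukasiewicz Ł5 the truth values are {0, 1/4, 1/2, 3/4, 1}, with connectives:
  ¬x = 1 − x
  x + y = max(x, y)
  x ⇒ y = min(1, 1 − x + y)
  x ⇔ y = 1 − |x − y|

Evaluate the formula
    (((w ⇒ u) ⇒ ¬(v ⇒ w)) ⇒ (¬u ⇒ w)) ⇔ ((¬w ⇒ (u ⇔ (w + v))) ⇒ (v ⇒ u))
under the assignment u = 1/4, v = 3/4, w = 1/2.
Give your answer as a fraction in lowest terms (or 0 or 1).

1/2

w ⇒ u = 1/2 ⇒ 1/4 = 3/4
v ⇒ w = 3/4 ⇒ 1/2 = 3/4
¬(v ⇒ w) = ¬3/4 = 1/4
(w ⇒ u) ⇒ ¬(v ⇒ w) = 3/4 ⇒ 1/4 = 1/2
¬u = ¬1/4 = 3/4
¬u ⇒ w = 3/4 ⇒ 1/2 = 3/4
((w ⇒ u) ⇒ ¬(v ⇒ w)) ⇒ (¬u ⇒ w) = 1/2 ⇒ 3/4 = 1
¬w = ¬1/2 = 1/2
w + v = 1/2 + 3/4 = 3/4
u ⇔ (w + v) = 1/4 ⇔ 3/4 = 1/2
¬w ⇒ (u ⇔ (w + v)) = 1/2 ⇒ 1/2 = 1
v ⇒ u = 3/4 ⇒ 1/4 = 1/2
(¬w ⇒ (u ⇔ (w + v))) ⇒ (v ⇒ u) = 1 ⇒ 1/2 = 1/2
(((w ⇒ u) ⇒ ¬(v ⇒ w)) ⇒ (¬u ⇒ w)) ⇔ ((¬w ⇒ (u ⇔ (w + v))) ⇒ (v ⇒ u)) = 1 ⇔ 1/2 = 1/2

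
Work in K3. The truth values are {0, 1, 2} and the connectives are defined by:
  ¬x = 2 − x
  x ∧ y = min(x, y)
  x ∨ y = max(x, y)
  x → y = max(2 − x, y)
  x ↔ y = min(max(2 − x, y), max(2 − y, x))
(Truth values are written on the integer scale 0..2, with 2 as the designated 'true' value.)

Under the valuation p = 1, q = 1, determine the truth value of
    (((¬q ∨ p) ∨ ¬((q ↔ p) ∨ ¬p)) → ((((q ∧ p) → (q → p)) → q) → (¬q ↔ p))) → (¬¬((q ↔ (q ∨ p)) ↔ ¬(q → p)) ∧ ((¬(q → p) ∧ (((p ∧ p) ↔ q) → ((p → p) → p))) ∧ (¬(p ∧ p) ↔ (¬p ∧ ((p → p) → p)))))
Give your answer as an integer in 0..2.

¬q = ¬1 = 1
¬q ∨ p = 1 ∨ 1 = 1
q ↔ p = 1 ↔ 1 = 1
¬p = ¬1 = 1
(q ↔ p) ∨ ¬p = 1 ∨ 1 = 1
¬((q ↔ p) ∨ ¬p) = ¬1 = 1
(¬q ∨ p) ∨ ¬((q ↔ p) ∨ ¬p) = 1 ∨ 1 = 1
q ∧ p = 1 ∧ 1 = 1
q → p = 1 → 1 = 1
(q ∧ p) → (q → p) = 1 → 1 = 1
((q ∧ p) → (q → p)) → q = 1 → 1 = 1
¬q = ¬1 = 1
¬q ↔ p = 1 ↔ 1 = 1
(((q ∧ p) → (q → p)) → q) → (¬q ↔ p) = 1 → 1 = 1
((¬q ∨ p) ∨ ¬((q ↔ p) ∨ ¬p)) → ((((q ∧ p) → (q → p)) → q) → (¬q ↔ p)) = 1 → 1 = 1
q ∨ p = 1 ∨ 1 = 1
q ↔ (q ∨ p) = 1 ↔ 1 = 1
q → p = 1 → 1 = 1
¬(q → p) = ¬1 = 1
(q ↔ (q ∨ p)) ↔ ¬(q → p) = 1 ↔ 1 = 1
¬((q ↔ (q ∨ p)) ↔ ¬(q → p)) = ¬1 = 1
¬¬((q ↔ (q ∨ p)) ↔ ¬(q → p)) = ¬1 = 1
q → p = 1 → 1 = 1
¬(q → p) = ¬1 = 1
p ∧ p = 1 ∧ 1 = 1
(p ∧ p) ↔ q = 1 ↔ 1 = 1
p → p = 1 → 1 = 1
(p → p) → p = 1 → 1 = 1
((p ∧ p) ↔ q) → ((p → p) → p) = 1 → 1 = 1
¬(q → p) ∧ (((p ∧ p) ↔ q) → ((p → p) → p)) = 1 ∧ 1 = 1
p ∧ p = 1 ∧ 1 = 1
¬(p ∧ p) = ¬1 = 1
¬p = ¬1 = 1
p → p = 1 → 1 = 1
(p → p) → p = 1 → 1 = 1
¬p ∧ ((p → p) → p) = 1 ∧ 1 = 1
¬(p ∧ p) ↔ (¬p ∧ ((p → p) → p)) = 1 ↔ 1 = 1
(¬(q → p) ∧ (((p ∧ p) ↔ q) → ((p → p) → p))) ∧ (¬(p ∧ p) ↔ (¬p ∧ ((p → p) → p))) = 1 ∧ 1 = 1
¬¬((q ↔ (q ∨ p)) ↔ ¬(q → p)) ∧ ((¬(q → p) ∧ (((p ∧ p) ↔ q) → ((p → p) → p))) ∧ (¬(p ∧ p) ↔ (¬p ∧ ((p → p) → p)))) = 1 ∧ 1 = 1
(((¬q ∨ p) ∨ ¬((q ↔ p) ∨ ¬p)) → ((((q ∧ p) → (q → p)) → q) → (¬q ↔ p))) → (¬¬((q ↔ (q ∨ p)) ↔ ¬(q → p)) ∧ ((¬(q → p) ∧ (((p ∧ p) ↔ q) → ((p → p) → p))) ∧ (¬(p ∧ p) ↔ (¬p ∧ ((p → p) → p))))) = 1 → 1 = 1

1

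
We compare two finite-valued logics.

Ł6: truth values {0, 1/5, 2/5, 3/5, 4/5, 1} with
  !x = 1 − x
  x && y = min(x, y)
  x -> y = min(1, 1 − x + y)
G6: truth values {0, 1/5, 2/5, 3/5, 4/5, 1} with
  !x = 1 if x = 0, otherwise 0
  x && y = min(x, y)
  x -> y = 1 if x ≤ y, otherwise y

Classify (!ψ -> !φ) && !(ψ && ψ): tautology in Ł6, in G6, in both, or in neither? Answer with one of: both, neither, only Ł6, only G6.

In Ł6: at φ = 0, ψ = 1/5 the value is 4/5 — not a tautology.
In G6: at φ = 0, ψ = 1/5 the value is 0 — not a tautology.

neither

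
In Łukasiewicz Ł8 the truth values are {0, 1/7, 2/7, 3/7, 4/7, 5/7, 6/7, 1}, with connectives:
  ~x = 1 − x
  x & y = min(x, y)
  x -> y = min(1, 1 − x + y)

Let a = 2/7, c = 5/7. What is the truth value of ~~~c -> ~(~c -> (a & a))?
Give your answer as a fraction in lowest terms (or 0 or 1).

5/7

~c = ~5/7 = 2/7
~~c = ~2/7 = 5/7
~~~c = ~5/7 = 2/7
~c = ~5/7 = 2/7
a & a = 2/7 & 2/7 = 2/7
~c -> (a & a) = 2/7 -> 2/7 = 1
~(~c -> (a & a)) = ~1 = 0
~~~c -> ~(~c -> (a & a)) = 2/7 -> 0 = 5/7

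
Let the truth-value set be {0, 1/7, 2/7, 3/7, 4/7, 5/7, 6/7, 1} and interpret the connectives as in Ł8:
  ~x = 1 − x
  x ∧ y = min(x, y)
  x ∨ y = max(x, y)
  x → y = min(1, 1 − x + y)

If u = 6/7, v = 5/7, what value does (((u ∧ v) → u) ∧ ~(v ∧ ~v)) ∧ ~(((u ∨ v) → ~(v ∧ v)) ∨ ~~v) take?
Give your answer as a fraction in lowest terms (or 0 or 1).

u ∧ v = 6/7 ∧ 5/7 = 5/7
(u ∧ v) → u = 5/7 → 6/7 = 1
~v = ~5/7 = 2/7
v ∧ ~v = 5/7 ∧ 2/7 = 2/7
~(v ∧ ~v) = ~2/7 = 5/7
((u ∧ v) → u) ∧ ~(v ∧ ~v) = 1 ∧ 5/7 = 5/7
u ∨ v = 6/7 ∨ 5/7 = 6/7
v ∧ v = 5/7 ∧ 5/7 = 5/7
~(v ∧ v) = ~5/7 = 2/7
(u ∨ v) → ~(v ∧ v) = 6/7 → 2/7 = 3/7
~v = ~5/7 = 2/7
~~v = ~2/7 = 5/7
((u ∨ v) → ~(v ∧ v)) ∨ ~~v = 3/7 ∨ 5/7 = 5/7
~(((u ∨ v) → ~(v ∧ v)) ∨ ~~v) = ~5/7 = 2/7
(((u ∧ v) → u) ∧ ~(v ∧ ~v)) ∧ ~(((u ∨ v) → ~(v ∧ v)) ∨ ~~v) = 5/7 ∧ 2/7 = 2/7

2/7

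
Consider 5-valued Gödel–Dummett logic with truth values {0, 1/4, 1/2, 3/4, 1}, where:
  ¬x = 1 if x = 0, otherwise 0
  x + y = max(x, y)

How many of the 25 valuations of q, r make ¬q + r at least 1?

9

value 1: 9 assignments (counts)
value 3/4: 4 assignments
value 1/2: 4 assignments
value 1/4: 4 assignments
value 0: 4 assignments
So 9 of the 25 assignments meet the threshold.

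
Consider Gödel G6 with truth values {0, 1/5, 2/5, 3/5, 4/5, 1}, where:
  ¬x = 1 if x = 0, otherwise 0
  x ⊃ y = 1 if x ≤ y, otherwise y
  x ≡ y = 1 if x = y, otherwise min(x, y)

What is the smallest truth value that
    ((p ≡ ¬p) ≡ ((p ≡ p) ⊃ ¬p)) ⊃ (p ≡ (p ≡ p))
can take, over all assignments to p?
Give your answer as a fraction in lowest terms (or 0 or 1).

Take p = 1/5:
¬p = ¬1/5 = 0
p ≡ ¬p = 1/5 ≡ 0 = 0
p ≡ p = 1/5 ≡ 1/5 = 1
¬p = ¬1/5 = 0
(p ≡ p) ⊃ ¬p = 1 ⊃ 0 = 0
(p ≡ ¬p) ≡ ((p ≡ p) ⊃ ¬p) = 0 ≡ 0 = 1
p ≡ p = 1/5 ≡ 1/5 = 1
p ≡ (p ≡ p) = 1/5 ≡ 1 = 1/5
((p ≡ ¬p) ≡ ((p ≡ p) ⊃ ¬p)) ⊃ (p ≡ (p ≡ p)) = 1 ⊃ 1/5 = 1/5
No assignment yields a value below 1/5, so this is the minimum.

1/5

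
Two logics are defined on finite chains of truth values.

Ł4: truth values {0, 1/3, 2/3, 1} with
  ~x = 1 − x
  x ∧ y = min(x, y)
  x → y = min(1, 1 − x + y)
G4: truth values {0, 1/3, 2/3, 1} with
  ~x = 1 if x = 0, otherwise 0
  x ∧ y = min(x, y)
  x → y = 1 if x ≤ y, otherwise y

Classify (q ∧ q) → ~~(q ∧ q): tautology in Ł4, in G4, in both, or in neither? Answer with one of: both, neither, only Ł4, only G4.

both

In Ł4: every assignment gives 1 — tautology.
In G4: every assignment gives 1 — tautology.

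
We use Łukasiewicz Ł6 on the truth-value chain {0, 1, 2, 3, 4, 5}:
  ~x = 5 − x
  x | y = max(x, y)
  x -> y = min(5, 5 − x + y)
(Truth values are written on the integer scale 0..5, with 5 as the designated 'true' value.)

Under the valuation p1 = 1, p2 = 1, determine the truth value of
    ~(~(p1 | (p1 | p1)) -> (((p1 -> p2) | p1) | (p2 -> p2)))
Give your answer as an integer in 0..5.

0

p1 | p1 = 1 | 1 = 1
p1 | (p1 | p1) = 1 | 1 = 1
~(p1 | (p1 | p1)) = ~1 = 4
p1 -> p2 = 1 -> 1 = 5
(p1 -> p2) | p1 = 5 | 1 = 5
p2 -> p2 = 1 -> 1 = 5
((p1 -> p2) | p1) | (p2 -> p2) = 5 | 5 = 5
~(p1 | (p1 | p1)) -> (((p1 -> p2) | p1) | (p2 -> p2)) = 4 -> 5 = 5
~(~(p1 | (p1 | p1)) -> (((p1 -> p2) | p1) | (p2 -> p2))) = ~5 = 0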